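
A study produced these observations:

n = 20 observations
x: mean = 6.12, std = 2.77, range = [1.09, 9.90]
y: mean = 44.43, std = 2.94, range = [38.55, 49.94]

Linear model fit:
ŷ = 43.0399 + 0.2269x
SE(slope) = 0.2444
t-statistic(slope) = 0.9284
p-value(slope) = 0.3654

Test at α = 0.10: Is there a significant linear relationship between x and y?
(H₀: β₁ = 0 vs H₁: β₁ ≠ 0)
p-value = 0.3654 ≥ α = 0.10, so we fail to reject H₀. The relationship is not significant.

Hypothesis test for the slope coefficient:

H₀: β₁ = 0 (no linear relationship)
H₁: β₁ ≠ 0 (linear relationship exists)

Test statistic: t = β̂₁ / SE(β̂₁) = 0.2269 / 0.2444 = 0.9284

p = 0.3654: how often a slope estimate this far from 0 (in SE units) would arise by chance if β₁ were truly 0.

Decision rule: reject H₀ if p-value < α.
p-value = 0.3654 ≥ α = 0.10 → fail to reject H₀.

There is not sufficient evidence at the 10% significance level to conclude that a linear relationship exists between x and y.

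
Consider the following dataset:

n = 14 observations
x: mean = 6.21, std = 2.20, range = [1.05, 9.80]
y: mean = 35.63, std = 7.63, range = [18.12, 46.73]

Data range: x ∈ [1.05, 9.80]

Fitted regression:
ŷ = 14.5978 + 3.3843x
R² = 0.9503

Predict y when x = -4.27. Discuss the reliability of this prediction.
The equation gives ŷ = 0.1468; however x = -4.27 is 5.32 units below the observed range, so this extrapolated value should not be trusted.

Prediction calculation:
ŷ = 14.5978 + 3.3843 × (-4.27)
ŷ = 0.1468

Reliability:
- Data range: x ∈ [1.05, 9.80]
- Prediction point: x = -4.27 is 5.32 units below the observed range → this is EXTRAPOLATION, not interpolation

Why that matters here:
- The standard error of prediction grows with (x − x̄)², and x = -4.27 is far from x̄ = 6.21
- The linear relationship may not hold outside the observed range
- Real relationships often flatten, saturate, or turn nonlinear at extremes

Report the number if required, but flag clearly that it is an extrapolation.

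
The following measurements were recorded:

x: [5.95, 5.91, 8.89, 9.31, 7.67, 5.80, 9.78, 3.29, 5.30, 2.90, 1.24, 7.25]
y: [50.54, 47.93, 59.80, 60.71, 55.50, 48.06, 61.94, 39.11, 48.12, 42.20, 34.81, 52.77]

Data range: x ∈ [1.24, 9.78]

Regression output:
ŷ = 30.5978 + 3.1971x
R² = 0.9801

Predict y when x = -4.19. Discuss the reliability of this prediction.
ŷ = 17.2020, but this is extrapolation (below the data range [1.24, 9.78]) and may be unreliable.

Prediction calculation:
ŷ = 30.5978 + 3.1971 × (-4.19)
ŷ = 17.2020

Reliability:
- Data range: x ∈ [1.24, 9.78]
- Prediction point: x = -4.19 is 5.43 units below the observed range → this is EXTRAPOLATION, not interpolation

Why that matters here:
- Real relationships often flatten, saturate, or turn nonlinear at extremes
- The standard error of prediction grows with (x − x̄)², and x = -4.19 is far from x̄ = 6.11

Report the number if required, but flag clearly that it is an extrapolation.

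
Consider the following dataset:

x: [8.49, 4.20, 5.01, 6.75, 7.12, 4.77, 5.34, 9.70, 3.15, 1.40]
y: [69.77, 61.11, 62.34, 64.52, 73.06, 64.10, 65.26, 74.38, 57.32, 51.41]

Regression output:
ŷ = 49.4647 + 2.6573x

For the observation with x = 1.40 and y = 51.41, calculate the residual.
Residual = -1.7749

The residual is the difference between the actual value and the predicted value:

Residual = y - ŷ

Step 1: Calculate predicted value
ŷ = 49.4647 + 2.6573 × 1.40
ŷ = 53.1849

Step 2: Calculate residual
Residual = 51.41 - 53.1849
Residual = -1.7749

Sign check: y < ŷ, so the point is below the line and the fit overestimates here.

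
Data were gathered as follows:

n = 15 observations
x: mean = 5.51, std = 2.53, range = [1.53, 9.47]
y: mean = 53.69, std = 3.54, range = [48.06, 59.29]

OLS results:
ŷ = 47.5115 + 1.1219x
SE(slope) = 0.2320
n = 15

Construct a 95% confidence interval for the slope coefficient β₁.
The 95% CI for β₁ is (0.6207, 1.6231)

Confidence interval for the slope:

The 95% CI for β₁ is: β̂₁ ± t*(α/2, n-2) × SE(β̂₁)

Step 1: Find critical t-value
- Confidence level = 0.95
- Degrees of freedom = n - 2 = 15 - 2 = 13
- t*(α/2, 13) = 2.1604

Step 2: Calculate margin of error
Margin = 2.1604 × 0.2320 = 0.5012

Step 3: Construct interval
CI = 1.1219 ± 0.5012
CI = (0.6207, 1.6231)

Interpretation: intervals built this way capture the true β₁ in 95% of repeated samples; here the plausible range for the per-unit effect of x on y is 0.6207 to 1.6231.
Since 0 is outside the interval, a two-sided test at α = 0.05 would reject H₀: β₁ = 0.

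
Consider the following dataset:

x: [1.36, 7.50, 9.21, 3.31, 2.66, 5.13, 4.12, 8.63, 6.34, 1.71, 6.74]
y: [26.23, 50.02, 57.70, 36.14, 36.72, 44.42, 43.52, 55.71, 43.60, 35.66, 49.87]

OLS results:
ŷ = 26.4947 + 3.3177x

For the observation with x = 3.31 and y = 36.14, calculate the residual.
Residual = -1.3363

The residual is the difference between the actual value and the predicted value:

Residual = y - ŷ

Step 1: Calculate predicted value
ŷ = 26.4947 + 3.3177 × 3.31
ŷ = 37.4763

Step 2: Calculate residual
Residual = 36.14 - 37.4763
Residual = -1.3363

Interpretation: the model overestimates the actual value by 1.3363 at this point (negative residual → observation lies below the fitted line).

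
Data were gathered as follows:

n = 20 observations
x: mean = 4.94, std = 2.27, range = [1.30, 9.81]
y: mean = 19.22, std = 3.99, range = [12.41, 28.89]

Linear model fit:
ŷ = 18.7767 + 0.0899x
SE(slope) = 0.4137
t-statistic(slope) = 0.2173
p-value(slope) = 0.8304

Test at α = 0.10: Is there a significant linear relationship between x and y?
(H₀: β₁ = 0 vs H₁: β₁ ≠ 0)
Since p-value = 0.8304 ≥ α = 0.10, fail to reject H₀ — the slope is not significantly different from 0.

Hypothesis test for the slope coefficient:

H₀: β₁ = 0 (no linear relationship)
H₁: β₁ ≠ 0 (linear relationship exists)

Test statistic: t = β̂₁ / SE(β̂₁) = 0.0899 / 0.4137 = 0.2173

The p-value (0.8304) is the probability, under H₀, of a t-statistic at least as extreme as |t| = 0.2173 (two-sided, df = n − 2 = 18).

Decision rule: reject H₀ if p-value < α.
p-value = 0.8304 ≥ α = 0.10 → fail to reject H₀.

There is not sufficient evidence at the 10% significance level to conclude that a linear relationship exists between x and y.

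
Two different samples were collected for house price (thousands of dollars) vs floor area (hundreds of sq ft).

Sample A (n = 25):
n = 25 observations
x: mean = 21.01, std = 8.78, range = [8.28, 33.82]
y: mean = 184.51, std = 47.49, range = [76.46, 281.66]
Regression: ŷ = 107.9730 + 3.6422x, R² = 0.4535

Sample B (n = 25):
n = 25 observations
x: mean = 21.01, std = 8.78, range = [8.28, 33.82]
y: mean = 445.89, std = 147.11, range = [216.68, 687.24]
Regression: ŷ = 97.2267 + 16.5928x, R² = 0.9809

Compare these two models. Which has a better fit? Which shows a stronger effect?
Model B has the better fit (R² = 0.9809 vs 0.4535). Model B shows the stronger effect (|β₁| = 16.5928 vs 3.6422).

Model Comparison:

Fit — compare R²:
- Model A: R² = 0.4535 → 45.35% of variance in house price explained
- Model B: R² = 0.9809 → 98.09% of variance in house price explained
- 0.9809 > 0.4535 → Model B has the better fit

Which has the larger per-hundred sq ft effect? (|β₁|)
- Model A: β₁ = 3.6422 → predicted house price rises 3.6422 thousand dollars per additional hundred sq ft of floor area
- Model B: β₁ = 16.5928 → predicted house price rises 16.5928 thousand dollars per additional hundred sq ft of floor area
- |3.6422| < |16.5928| → Model B shows the stronger marginal effect

Note: A better fit (higher R²) doesn't necessarily mean a more important relationship.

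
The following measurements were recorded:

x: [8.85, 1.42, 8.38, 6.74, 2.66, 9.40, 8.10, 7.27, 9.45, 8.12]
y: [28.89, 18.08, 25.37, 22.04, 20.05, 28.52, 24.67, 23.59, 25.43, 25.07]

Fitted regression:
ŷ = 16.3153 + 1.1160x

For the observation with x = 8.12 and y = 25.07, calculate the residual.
Residual = -0.3072

The residual is the difference between the actual value and the predicted value:

Residual = y - ŷ

Step 1: Calculate predicted value
ŷ = 16.3153 + 1.1160 × 8.12
ŷ = 25.3772

Step 2: Calculate residual
Residual = 25.07 - 25.3772
Residual = -0.3072

Sign check: y < ŷ, so the point is below the line and the fit overestimates here.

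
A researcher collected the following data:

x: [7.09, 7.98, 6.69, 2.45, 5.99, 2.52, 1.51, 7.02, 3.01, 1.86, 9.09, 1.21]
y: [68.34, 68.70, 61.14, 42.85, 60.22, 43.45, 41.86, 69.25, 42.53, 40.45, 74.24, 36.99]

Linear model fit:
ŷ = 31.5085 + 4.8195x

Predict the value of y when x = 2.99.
ŷ = 45.9188

To predict y for x = 2.99, substitute into the regression equation:

ŷ = 31.5085 + 4.8195 × 2.99
ŷ = 31.5085 + 14.4103
ŷ = 45.9188

This is a point prediction; actual observations scatter around it by roughly the residual standard deviation.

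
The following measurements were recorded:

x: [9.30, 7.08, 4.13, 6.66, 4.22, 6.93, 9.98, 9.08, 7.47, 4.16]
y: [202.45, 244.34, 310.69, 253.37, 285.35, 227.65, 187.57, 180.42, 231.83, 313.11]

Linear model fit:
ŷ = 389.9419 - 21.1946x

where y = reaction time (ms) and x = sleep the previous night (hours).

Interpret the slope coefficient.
For each additional hour of sleep, predicted reaction time decreases by approximately 21.1946 ms.

The slope β₁ = -21.1946 gives the rate at which the fitted reaction time changes with sleep.

Interpretation:
- Sleep up by 1 hour → predicted reaction time decreases by 21.1946 ms
- The effect is assumed constant over the observed range of x (linearity)
- The sign (−) gives the direction; the magnitude 21.1946 gives the size of the effect per hour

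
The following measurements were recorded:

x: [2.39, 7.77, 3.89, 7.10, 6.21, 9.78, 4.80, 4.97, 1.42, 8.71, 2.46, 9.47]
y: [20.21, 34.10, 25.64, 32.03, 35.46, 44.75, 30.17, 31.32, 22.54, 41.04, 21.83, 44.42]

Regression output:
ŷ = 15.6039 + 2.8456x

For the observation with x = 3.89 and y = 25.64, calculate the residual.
Residual = -1.0333

The residual is the difference between the actual value and the predicted value:

Residual = y - ŷ

Step 1: Calculate predicted value
ŷ = 15.6039 + 2.8456 × 3.89
ŷ = 26.6733

Step 2: Calculate residual
Residual = 25.64 - 26.6733
Residual = -1.0333

Interpretation: the model overestimates the actual value by 1.0333 at this point (negative residual → observation lies below the fitted line).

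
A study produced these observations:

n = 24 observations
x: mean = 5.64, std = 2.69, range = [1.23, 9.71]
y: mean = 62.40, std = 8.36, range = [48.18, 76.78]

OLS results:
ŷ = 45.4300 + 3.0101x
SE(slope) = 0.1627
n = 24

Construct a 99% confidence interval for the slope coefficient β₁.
The 99% CI for β₁ is (2.5515, 3.4687)

Confidence interval for the slope:

The 99% CI for β₁ is: β̂₁ ± t*(α/2, n-2) × SE(β̂₁)

Step 1: Find critical t-value
- Confidence level = 0.99
- Degrees of freedom = n - 2 = 24 - 2 = 22
- t*(α/2, 22) = 2.8188

Step 2: Calculate margin of error
Margin = 2.8188 × 0.1627 = 0.4586

Step 3: Construct interval
CI = 3.0101 ± 0.4586
CI = (2.5515, 3.4687)

Interpretation: We are 99% confident that the true slope β₁ lies between 2.5515 and 3.4687.
Both endpoints are positive, so the data support a genuinely positive slope at this confidence level.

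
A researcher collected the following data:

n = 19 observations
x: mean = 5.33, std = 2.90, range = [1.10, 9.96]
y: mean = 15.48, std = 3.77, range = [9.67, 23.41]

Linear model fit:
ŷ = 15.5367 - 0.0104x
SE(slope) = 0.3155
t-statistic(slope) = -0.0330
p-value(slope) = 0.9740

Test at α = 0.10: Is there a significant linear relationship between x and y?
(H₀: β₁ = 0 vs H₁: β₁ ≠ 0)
p-value = 0.9740 ≥ α = 0.10, so we fail to reject H₀. The relationship is not significant.

Hypothesis test for the slope coefficient:

H₀: β₁ = 0 (no linear relationship)
H₁: β₁ ≠ 0 (linear relationship exists)

Test statistic: t = β̂₁ / SE(β̂₁) = -0.0104 / 0.3155 = -0.0330

p = 0.9740: how often a slope estimate this far from 0 (in SE units) would arise by chance if β₁ were truly 0.

Decision rule: reject H₀ if p-value < α.
p-value = 0.9740 ≥ α = 0.10 → fail to reject H₀.

There is not sufficient evidence at the 10% significance level to conclude that a linear relationship exists between x and y.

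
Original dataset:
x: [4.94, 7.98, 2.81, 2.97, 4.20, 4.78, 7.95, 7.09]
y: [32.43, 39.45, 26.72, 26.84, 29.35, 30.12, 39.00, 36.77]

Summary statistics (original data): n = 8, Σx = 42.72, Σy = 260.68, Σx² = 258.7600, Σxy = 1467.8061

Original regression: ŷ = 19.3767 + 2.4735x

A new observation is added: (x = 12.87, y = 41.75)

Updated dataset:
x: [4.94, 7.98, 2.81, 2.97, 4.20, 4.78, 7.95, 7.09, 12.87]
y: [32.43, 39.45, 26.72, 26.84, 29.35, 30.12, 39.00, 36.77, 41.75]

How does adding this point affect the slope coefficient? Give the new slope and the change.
The slope changes from 2.4735 to 1.6921 (change of -0.7814, or -31.6%).

The new point has HIGH LEVERAGE: x = 12.87 is far from the original mean x̄ = 42.72/8 ≈ 5.34 (original range [2.81, 7.98]).

Step 1: Update the sums with the new point (n goes from 8 to 9)
Σx  = 42.72 + 12.87 = 55.59
Σy  = 260.68 + 41.75 = 302.43
Σx² = 258.7600 + 12.87² = 258.7600 + 165.6369 = 424.3969
Σxy = 1467.8061 + 12.87×41.75 = 1467.8061 + 537.3225 = 2005.1286

Step 2: Recompute the slope with b₁ = (nΣxy − ΣxΣy) / (nΣx² − (Σx)²)
Numerator   = 9×2005.1286 − 55.59×302.43 = 18046.1574 − 16812.0837 = 1234.0737
Denominator = 9×424.3969 − 55.59² = 3819.5721 − 3090.2481 = 729.3240
b₁(new) = 1234.0737 / 729.3240 = 1.6921

(Same formula on the original sums: (8×1467.8061 − 42.72×260.68) / (8×258.7600 − 42.72²) = 606.1992 / 245.0816 = 2.4735, matching the given fit.)

Step 3: Change in slope
Δβ₁ = 1.6921 − 2.4735 = -0.7814
Relative change = -0.7814 / 2.4735 × 100% = -31.6%
→ the slope decreases when the point is added.

Because the point sits below the extension of the original line at a high-leverage x, it tilts the fit down.
In practice: investigate whether it comes from the same population as the rest of the sample; refit with and without it and report both if conclusions differ.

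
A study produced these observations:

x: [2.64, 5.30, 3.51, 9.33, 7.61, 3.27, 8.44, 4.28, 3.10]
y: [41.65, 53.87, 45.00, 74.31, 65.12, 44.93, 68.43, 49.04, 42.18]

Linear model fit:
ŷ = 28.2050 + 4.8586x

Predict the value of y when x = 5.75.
ŷ = 56.1420

Plug x = 5.75 into the fitted line:

ŷ = 28.2050 + 4.8586 × 5.75
ŷ = 28.2050 + 27.9370
ŷ = 56.1420

This is the fitted mean response at that x — an individual observation would come with a wider prediction interval.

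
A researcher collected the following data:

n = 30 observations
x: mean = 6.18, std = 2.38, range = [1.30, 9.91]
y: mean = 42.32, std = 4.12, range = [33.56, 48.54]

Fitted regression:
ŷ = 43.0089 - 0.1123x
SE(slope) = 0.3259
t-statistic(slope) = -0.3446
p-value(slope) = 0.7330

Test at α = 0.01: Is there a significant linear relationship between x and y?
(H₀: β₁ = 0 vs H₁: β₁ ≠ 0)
Since p-value = 0.7330 ≥ α = 0.01, fail to reject H₀ — the slope is not significantly different from 0.

Hypothesis test for the slope coefficient:

H₀: β₁ = 0 (no linear relationship)
H₁: β₁ ≠ 0 (linear relationship exists)

Test statistic: t = β̂₁ / SE(β̂₁) = -0.1123 / 0.3259 = -0.3446

The p-value (0.7330) is the probability, under H₀, of a t-statistic at least as extreme as |t| = 0.3446 (two-sided, df = n − 2 = 28).

Decision rule: reject H₀ if p-value < α.
p-value = 0.7330 ≥ α = 0.01 → fail to reject H₀.

Conclusion: the linear association between x and y is not significant at the 1% level.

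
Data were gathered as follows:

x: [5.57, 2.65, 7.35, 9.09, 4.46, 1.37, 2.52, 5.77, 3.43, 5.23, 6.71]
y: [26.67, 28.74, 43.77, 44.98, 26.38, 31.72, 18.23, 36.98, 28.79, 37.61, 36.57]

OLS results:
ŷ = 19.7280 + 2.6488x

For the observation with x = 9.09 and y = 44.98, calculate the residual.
Residual = 1.1744

The residual is the difference between the actual value and the predicted value:

Residual = y - ŷ

Step 1: Calculate predicted value
ŷ = 19.7280 + 2.6488 × 9.09
ŷ = 43.8056

Step 2: Calculate residual
Residual = 44.98 - 43.8056
Residual = 1.1744

Interpretation: the model underestimates the actual value by 1.1744 at this point (positive residual → observation lies above the fitted line).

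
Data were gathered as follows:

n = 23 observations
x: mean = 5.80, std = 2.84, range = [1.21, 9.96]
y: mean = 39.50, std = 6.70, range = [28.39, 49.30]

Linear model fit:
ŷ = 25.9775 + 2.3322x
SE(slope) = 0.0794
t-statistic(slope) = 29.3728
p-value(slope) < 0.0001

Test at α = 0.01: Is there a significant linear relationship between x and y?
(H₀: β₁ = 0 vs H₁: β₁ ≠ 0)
Reject H₀: p-value < 0.0001 < α = 0.01. The linear relationship is significant at the 1% level.

Hypothesis test for the slope coefficient:

H₀: β₁ = 0 (no linear relationship)
H₁: β₁ ≠ 0 (linear relationship exists)

Test statistic: t = β̂₁ / SE(β̂₁) = 2.3322 / 0.0794 = 29.3728

p < 0.0001: how often a slope estimate this far from 0 (in SE units) would arise by chance if β₁ were truly 0.

Decision rule: reject H₀ if p-value < α.
p-value < 0.0001 < α = 0.01 → reject H₀.

At α = 0.01 the data do provide convincing evidence of a nonzero slope.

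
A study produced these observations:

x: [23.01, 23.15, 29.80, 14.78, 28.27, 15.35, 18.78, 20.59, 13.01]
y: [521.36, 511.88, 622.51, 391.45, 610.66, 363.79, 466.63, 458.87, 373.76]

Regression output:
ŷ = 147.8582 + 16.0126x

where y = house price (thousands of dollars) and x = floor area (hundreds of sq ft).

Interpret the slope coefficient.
For each additional hundred sq ft of floor area, predicted house price increases by approximately 16.0126 thousand dollars.

The slope β₁ = 16.0126 gives the rate at which the fitted house price changes with floor area.

Interpretation:
- Floor area up by 1 hundred sq ft → predicted house price increases by 16.0126 thousand dollars
- This is a linear approximation: the same per-unit change is assumed across the whole observed x range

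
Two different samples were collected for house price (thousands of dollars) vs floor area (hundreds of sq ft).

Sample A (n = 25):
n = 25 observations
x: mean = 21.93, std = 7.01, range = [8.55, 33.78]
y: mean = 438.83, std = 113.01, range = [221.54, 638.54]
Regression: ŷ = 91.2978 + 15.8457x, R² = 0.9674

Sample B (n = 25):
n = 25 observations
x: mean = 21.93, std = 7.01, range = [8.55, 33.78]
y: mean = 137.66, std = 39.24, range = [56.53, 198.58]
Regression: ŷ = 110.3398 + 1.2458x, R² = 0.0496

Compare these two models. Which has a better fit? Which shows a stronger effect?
Model A has the better fit (R² = 0.9674 vs 0.0496). Model A shows the stronger effect (|β₁| = 15.8457 vs 1.2458).

Model Comparison:

Which explains more variance? (R²)
- Model A: R² = 0.9674 → 96.74% of variance in house price explained
- Model B: R² = 0.0496 → 4.96% of variance in house price explained
- 0.9674 > 0.0496 → Model A has the better fit

Effect size (slope magnitude):
- Model A: β₁ = 15.8457 → predicted house price rises 15.8457 thousand dollars per additional hundred sq ft of floor area
- Model B: β₁ = 1.2458 → predicted house price rises 1.2458 thousand dollars per additional hundred sq ft of floor area
- |15.8457| > |1.2458| → Model A shows the stronger marginal effect

Note: A steeper slope doesn't make a better model if the scatter around the line is large.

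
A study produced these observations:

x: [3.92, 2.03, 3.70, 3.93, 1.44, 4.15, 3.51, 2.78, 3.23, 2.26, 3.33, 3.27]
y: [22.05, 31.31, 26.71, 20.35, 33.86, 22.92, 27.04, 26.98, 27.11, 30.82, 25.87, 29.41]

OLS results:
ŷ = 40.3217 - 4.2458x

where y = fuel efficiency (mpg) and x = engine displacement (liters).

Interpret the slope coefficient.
An increase of one liter in engine displacement is associated with a 4.2458 mpg decrease in predicted fuel efficiency.

The slope coefficient β₁ = -4.2458 represents the marginal effect of engine displacement on fuel efficiency.

Interpretation:
- Engine displacement up by 1 liter → predicted fuel efficiency decreases by 4.2458 mpg
- The effect is assumed constant over the observed range of x (linearity)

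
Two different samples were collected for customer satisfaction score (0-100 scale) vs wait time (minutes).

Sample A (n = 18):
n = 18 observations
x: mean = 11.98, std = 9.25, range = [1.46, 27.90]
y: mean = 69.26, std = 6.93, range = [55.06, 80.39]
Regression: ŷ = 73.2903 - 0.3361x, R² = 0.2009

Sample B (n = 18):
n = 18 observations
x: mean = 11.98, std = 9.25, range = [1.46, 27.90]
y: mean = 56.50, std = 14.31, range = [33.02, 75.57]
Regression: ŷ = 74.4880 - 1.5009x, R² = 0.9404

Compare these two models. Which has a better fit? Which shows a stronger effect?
Model B has the better fit (R² = 0.9404 vs 0.2009). Model B shows the stronger effect (|β₁| = 1.5009 vs 0.3361).

Model Comparison:

Goodness of fit (R²):
- Model A: R² = 0.2009 → 20.09% of variance in satisfaction score explained
- Model B: R² = 0.9404 → 94.04% of variance in satisfaction score explained
- 0.9404 > 0.2009 → Model B has the better fit

Which has the larger per-minute effect? (|β₁|)
- Model A: β₁ = -0.3361 → predicted satisfaction score falls 0.3361 points per additional minute of wait time
- Model B: β₁ = -1.5009 → predicted satisfaction score falls 1.5009 points per additional minute of wait time
- |-0.3361| < |-1.5009| → Model B shows the stronger marginal effect

Notes:
- The two samples could reflect different populations, time periods, or measurement quality.
- R² measures how tightly points cluster around the line; β₁ measures how steep the line is — they answer different questions.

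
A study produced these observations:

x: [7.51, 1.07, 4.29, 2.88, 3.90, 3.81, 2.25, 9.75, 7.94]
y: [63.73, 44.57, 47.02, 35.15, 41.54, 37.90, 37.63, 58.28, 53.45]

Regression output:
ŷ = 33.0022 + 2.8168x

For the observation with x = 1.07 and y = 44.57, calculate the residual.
Residual = 8.5538

The residual is the difference between the actual value and the predicted value:

Residual = y - ŷ

Step 1: Calculate predicted value
ŷ = 33.0022 + 2.8168 × 1.07
ŷ = 36.0162

Step 2: Calculate residual
Residual = 44.57 - 36.0162
Residual = 8.5538

The residual is positive, so the observed y = 44.57 sits above the regression line (the line underestimates it by 8.5538).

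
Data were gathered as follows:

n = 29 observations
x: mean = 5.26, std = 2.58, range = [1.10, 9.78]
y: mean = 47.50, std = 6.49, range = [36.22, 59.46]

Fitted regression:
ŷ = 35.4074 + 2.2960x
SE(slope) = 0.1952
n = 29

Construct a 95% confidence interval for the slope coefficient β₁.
The 95% CI for β₁ is (1.8955, 2.6965)

Confidence interval for the slope:

The 95% CI for β₁ is: β̂₁ ± t*(α/2, n-2) × SE(β̂₁)

Step 1: Find critical t-value
- Confidence level = 0.95
- Degrees of freedom = n - 2 = 29 - 2 = 27
- t*(α/2, 27) = 2.0518

Step 2: Calculate margin of error
Margin = 2.0518 × 0.1952 = 0.4005

Step 3: Construct interval
CI = 2.2960 ± 0.4005
CI = (1.8955, 2.6965)

Interpretation: We are 95% confident that the true slope β₁ lies between 1.8955 and 2.6965.
The interval does not include 0, suggesting a significant linear relationship.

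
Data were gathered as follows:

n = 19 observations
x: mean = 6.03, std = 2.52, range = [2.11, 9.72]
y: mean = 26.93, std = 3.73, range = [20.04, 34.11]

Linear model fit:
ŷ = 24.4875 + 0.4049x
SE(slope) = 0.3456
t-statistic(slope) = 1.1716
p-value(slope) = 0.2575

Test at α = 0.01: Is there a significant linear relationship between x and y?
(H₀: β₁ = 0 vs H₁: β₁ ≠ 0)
Since p-value = 0.2575 ≥ α = 0.01, fail to reject H₀ — the slope is not significantly different from 0.

Hypothesis test for the slope coefficient:

H₀: β₁ = 0 (no linear relationship)
H₁: β₁ ≠ 0 (linear relationship exists)

Test statistic: t = β̂₁ / SE(β̂₁) = 0.4049 / 0.3456 = 1.1716

With df = 17, the two-sided p-value for |t| = 1.1716 is 0.2575.

Decision rule: reject H₀ if p-value < α.
p-value = 0.2575 ≥ α = 0.01 → fail to reject H₀.

There is not sufficient evidence at the 1% significance level to conclude that a linear relationship exists between x and y.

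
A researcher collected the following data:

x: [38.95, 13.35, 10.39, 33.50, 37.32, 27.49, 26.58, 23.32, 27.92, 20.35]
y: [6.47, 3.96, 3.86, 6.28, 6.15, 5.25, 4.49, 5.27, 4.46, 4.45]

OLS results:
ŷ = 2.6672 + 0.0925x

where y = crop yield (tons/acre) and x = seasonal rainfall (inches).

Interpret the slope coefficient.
On average, crop yield is about 0.0925 tons/acre higher for every extra inch of rainfall.

β₁ = 0.0925 is the change in predicted crop yield (tons/acre) per additional inch of rainfall.

Interpretation:
- Rainfall up by 1 inch → predicted crop yield increases by 0.0925 tons/acre
- The effect is assumed constant over the observed range of x (linearity)
- The sign (+) gives the direction; the magnitude 0.0925 gives the size of the effect per inch

(β₀ = 2.6672 is the fitted value at x = 0 and is not part of the slope interpretation.)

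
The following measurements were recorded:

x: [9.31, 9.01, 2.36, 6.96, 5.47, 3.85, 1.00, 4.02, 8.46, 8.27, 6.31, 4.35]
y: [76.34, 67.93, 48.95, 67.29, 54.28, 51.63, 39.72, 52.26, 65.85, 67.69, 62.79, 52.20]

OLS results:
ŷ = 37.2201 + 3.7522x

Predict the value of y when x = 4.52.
ŷ = 54.1800

x = 4.52 lies inside the observed range [1.00, 9.31], so the fitted equation applies directly:

ŷ = 37.2201 + 3.7522 × 4.52
ŷ = 37.2201 + 16.9599
ŷ = 54.1800

This is a point prediction; actual observations scatter around it by roughly the residual standard deviation.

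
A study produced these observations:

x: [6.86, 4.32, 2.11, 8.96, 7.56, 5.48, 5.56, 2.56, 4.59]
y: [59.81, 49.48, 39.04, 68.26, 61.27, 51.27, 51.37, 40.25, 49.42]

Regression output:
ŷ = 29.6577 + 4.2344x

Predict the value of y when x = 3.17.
ŷ = 43.0807

x = 3.17 lies inside the observed range [2.11, 8.96], so the fitted equation applies directly:

ŷ = 29.6577 + 4.2344 × 3.17
ŷ = 29.6577 + 13.4230
ŷ = 43.0807

This is a point prediction; actual observations scatter around it by roughly the residual standard deviation.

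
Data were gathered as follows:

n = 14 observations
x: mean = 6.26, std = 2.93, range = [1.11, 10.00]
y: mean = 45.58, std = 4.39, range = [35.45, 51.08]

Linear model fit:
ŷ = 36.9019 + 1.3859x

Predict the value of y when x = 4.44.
ŷ = 43.0553

Plug x = 4.44 into the fitted line:

ŷ = 36.9019 + 1.3859 × 4.44
ŷ = 36.9019 + 6.1534
ŷ = 43.0553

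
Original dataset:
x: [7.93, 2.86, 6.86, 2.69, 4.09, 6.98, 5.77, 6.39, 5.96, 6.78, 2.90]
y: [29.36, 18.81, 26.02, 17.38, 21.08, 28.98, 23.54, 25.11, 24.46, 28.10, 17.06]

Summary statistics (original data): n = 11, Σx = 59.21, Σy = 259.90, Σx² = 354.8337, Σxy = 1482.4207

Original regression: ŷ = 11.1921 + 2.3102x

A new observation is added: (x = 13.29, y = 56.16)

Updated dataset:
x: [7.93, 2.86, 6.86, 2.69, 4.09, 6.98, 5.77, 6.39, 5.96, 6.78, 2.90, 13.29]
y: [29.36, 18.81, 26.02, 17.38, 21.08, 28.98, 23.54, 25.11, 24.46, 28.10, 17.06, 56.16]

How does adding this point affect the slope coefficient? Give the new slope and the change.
The slope changes from 2.3102 to 3.4168 (change of +1.1066, or +47.9%).

x = 13.29 lies well outside the original x-range [2.69, 7.93] (x̄ ≈ 5.38), so this observation has high leverage and can move the slope substantially.

Step 1: Update the sums with the new point (n goes from 11 to 12)
Σx  = 59.21 + 13.29 = 72.50
Σy  = 259.90 + 56.16 = 316.06
Σx² = 354.8337 + 13.29² = 354.8337 + 176.6241 = 531.4578
Σxy = 1482.4207 + 13.29×56.16 = 1482.4207 + 746.3664 = 2228.7871

Step 2: Recompute the slope with b₁ = (nΣxy − ΣxΣy) / (nΣx² − (Σx)²)
Numerator   = 12×2228.7871 − 72.50×316.06 = 26745.4452 − 22914.3500 = 3831.0952
Denominator = 12×531.4578 − 72.50² = 6377.4936 − 5256.2500 = 1121.2436
b₁(new) = 3831.0952 / 1121.2436 = 3.4168

(Same formula on the original sums: (11×1482.4207 − 59.21×259.90) / (11×354.8337 − 59.21²) = 917.9487 / 397.3466 = 2.3102, matching the given fit.)

Step 3: Change in slope
Δβ₁ = 3.4168 − 2.3102 = +1.1066
Relative change = +1.1066 / 2.3102 × 100% = +47.9%
→ the slope increases when the point is added.

Because the point sits above the extension of the original line at a high-leverage x, it tilts the fit up.
In practice: investigate whether it comes from the same population as the rest of the sample; examine leverage (hᵢ) and Cook's distance rather than deleting it automatically.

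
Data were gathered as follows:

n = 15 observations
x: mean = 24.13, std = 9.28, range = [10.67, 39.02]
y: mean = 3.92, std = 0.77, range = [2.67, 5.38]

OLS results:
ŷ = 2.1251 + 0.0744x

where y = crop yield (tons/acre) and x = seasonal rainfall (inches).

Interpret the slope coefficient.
On average, crop yield is about 0.0744 tons/acre higher for every extra inch of rainfall.

β₁ = 0.0744 is the change in predicted crop yield (tons/acre) per additional inch of rainfall.

Interpretation:
- Rainfall up by 1 inch → predicted crop yield increases by 0.0744 tons/acre
- This is a linear approximation: the same per-unit change is assumed across the whole observed x range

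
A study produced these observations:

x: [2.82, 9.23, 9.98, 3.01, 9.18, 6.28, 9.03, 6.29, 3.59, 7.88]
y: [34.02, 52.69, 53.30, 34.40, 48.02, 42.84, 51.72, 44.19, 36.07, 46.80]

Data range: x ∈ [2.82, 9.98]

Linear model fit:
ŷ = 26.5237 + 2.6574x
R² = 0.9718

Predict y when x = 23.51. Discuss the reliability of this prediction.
The equation gives ŷ = 88.9992; however x = 23.51 is 13.53 units above the observed range, so this extrapolated value should not be trusted.

Prediction calculation:
ŷ = 26.5237 + 2.6574 × 23.51
ŷ = 88.9992

Reliability:
- Data range: x ∈ [2.82, 9.98]
- Prediction point: x = 23.51 is 13.53 units above the observed range → this is EXTRAPOLATION, not interpolation

Why that matters here:
- There are no observations near this x to validate the fitted line there
- The standard error of prediction grows with (x − x̄)², and x = 23.51 is far from x̄ = 6.73

Report the number if required, but flag clearly that it is an extrapolation.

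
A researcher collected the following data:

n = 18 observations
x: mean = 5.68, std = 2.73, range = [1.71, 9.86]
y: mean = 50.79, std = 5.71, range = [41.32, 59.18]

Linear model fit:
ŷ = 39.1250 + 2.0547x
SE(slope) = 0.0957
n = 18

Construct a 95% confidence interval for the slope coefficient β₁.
The 95% CI for β₁ is (1.8518, 2.2576)

Confidence interval for the slope:

The 95% CI for β₁ is: β̂₁ ± t*(α/2, n-2) × SE(β̂₁)

Step 1: Find critical t-value
- Confidence level = 0.95
- Degrees of freedom = n - 2 = 18 - 2 = 16
- t*(α/2, 16) = 2.1199

Step 2: Calculate margin of error
Margin = 2.1199 × 0.0957 = 0.2029

Step 3: Construct interval
CI = 2.0547 ± 0.2029
CI = (1.8518, 2.2576)

Interpretation: intervals built this way capture the true β₁ in 95% of repeated samples; here the plausible range for the per-unit effect of x on y is 1.8518 to 2.2576.
Both endpoints are positive, so the data support a genuinely positive slope at this confidence level.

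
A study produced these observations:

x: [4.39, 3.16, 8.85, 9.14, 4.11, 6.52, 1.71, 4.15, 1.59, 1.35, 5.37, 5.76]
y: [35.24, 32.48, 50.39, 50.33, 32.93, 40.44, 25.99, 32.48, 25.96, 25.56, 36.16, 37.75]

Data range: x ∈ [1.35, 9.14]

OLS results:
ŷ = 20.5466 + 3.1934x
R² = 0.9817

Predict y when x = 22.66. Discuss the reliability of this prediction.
The equation gives ŷ = 92.9090; however x = 22.66 is 13.52 units above the observed range, so this extrapolated value should not be trusted.

Prediction calculation:
ŷ = 20.5466 + 3.1934 × 22.66
ŷ = 92.9090

Reliability:
- Data range: x ∈ [1.35, 9.14]
- Prediction point: x = 22.66 is 13.52 units above the observed range → this is EXTRAPOLATION, not interpolation

Why that matters here:
- R² describes fit only over the sampled x values; it says nothing about behaviour beyond them
- The standard error of prediction grows with (x − x̄)², and x = 22.66 is far from x̄ = 4.67
- There are no observations near this x to validate the fitted line there

Report the number if required, but flag clearly that it is an extrapolation.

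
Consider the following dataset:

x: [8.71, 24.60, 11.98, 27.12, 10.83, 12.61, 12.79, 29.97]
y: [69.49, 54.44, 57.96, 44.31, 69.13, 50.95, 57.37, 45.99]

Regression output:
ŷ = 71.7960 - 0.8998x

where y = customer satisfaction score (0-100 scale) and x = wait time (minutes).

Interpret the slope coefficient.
For each additional minute of wait time, predicted satisfaction score decreases by approximately 0.8998 points.

The slope coefficient β₁ = -0.8998 represents the marginal effect of wait time on satisfaction score.

Interpretation:
- Wait time up by 1 minute → predicted satisfaction score decreases by 0.8998 points
- This is a linear approximation: the same per-unit change is assumed across the whole observed x range
- The sign (−) gives the direction; the magnitude 0.8998 gives the size of the effect per minute

The intercept β₀ = 71.7960 is the predicted satisfaction score when wait time = 0; since the smallest observed x is 8.71, this is an extrapolation and mainly anchors the line.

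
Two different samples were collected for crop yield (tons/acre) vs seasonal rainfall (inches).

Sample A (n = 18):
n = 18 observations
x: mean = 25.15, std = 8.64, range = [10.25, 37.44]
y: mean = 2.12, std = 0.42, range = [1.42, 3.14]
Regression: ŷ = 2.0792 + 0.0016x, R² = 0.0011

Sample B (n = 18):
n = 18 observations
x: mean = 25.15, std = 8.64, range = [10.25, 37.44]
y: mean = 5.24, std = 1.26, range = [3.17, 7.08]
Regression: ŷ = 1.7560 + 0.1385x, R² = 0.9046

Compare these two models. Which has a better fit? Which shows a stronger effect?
Model B has the better fit (R² = 0.9046 vs 0.0011). Model B shows the stronger effect (|β₁| = 0.1385 vs 0.0016).

Model Comparison:

Which explains more variance? (R²)
- Model A: R² = 0.0011 → 0.11% of variance in crop yield explained
- Model B: R² = 0.9046 → 90.46% of variance in crop yield explained
- 0.9046 > 0.0011 → Model B has the better fit

Strength of effect — compare |β₁|:
- Model A: β₁ = 0.0016 → predicted crop yield rises 0.0016 tons/acre per additional inch of rainfall
- Model B: β₁ = 0.1385 → predicted crop yield rises 0.1385 tons/acre per additional inch of rainfall
- |0.0016| < |0.1385| → Model B shows the stronger marginal effect

Notes:
- The two samples could reflect different populations, time periods, or measurement quality.
- A better fit (higher R²) doesn't necessarily mean a more important relationship.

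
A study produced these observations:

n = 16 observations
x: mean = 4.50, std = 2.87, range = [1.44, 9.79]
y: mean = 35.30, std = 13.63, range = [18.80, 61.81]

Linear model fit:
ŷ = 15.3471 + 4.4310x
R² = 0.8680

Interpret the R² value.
About 86.80% of the variability in y is accounted for by the regression on x (R² = 0.8680) — a strong linear fit.

The coefficient of determination R² is the fraction of the total variation in y that the fitted line accounts for.

Here R² = 0.8680:
- Explained: 86.80% of the variation in y
- Unexplained (residual): 100% − 86.80% = 13.20%
- Rule of thumb (below 0.3 weak; 0.3 to below 0.7 moderate; 0.7 and above strong) → strong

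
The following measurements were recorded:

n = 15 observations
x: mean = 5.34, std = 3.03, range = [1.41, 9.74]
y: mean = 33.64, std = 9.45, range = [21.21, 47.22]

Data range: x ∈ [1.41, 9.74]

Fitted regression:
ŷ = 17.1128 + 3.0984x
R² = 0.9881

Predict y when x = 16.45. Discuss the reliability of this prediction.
ŷ = 68.0815, but this is extrapolation (above the data range [1.41, 9.74]) and may be unreliable.

Prediction calculation:
ŷ = 17.1128 + 3.0984 × 16.45
ŷ = 68.0815

Reliability:
- Data range: x ∈ [1.41, 9.74]
- Prediction point: x = 16.45 is 6.71 units above the observed range → this is EXTRAPOLATION, not interpolation

Why that matters here:
- The linear relationship may not hold outside the observed range
- R² describes fit only over the sampled x values; it says nothing about behaviour beyond them
- Real relationships often flatten, saturate, or turn nonlinear at extremes

Report the number if required, but flag clearly that it is an extrapolation.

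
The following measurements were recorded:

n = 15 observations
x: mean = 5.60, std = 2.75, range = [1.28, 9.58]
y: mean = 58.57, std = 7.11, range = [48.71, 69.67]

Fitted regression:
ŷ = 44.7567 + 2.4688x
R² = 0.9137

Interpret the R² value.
The model explains 91.37% of the variance in y (R² = 0.9137), leaving 8.63% unexplained; the fit is strong.

R² (coefficient of determination) measures the proportion of variance in y explained by the regression model.

Here R² = 0.9137:
- Explained: 91.37% of the variation in y
- Unexplained (residual): 100% − 91.37% = 8.63%
- Rule of thumb (below 0.3 weak; 0.3 to below 0.7 moderate; 0.7 and above strong) → strong

Note: R² says nothing about causation, and a high R² does not by itself mean the linear form is appropriate — check the residuals.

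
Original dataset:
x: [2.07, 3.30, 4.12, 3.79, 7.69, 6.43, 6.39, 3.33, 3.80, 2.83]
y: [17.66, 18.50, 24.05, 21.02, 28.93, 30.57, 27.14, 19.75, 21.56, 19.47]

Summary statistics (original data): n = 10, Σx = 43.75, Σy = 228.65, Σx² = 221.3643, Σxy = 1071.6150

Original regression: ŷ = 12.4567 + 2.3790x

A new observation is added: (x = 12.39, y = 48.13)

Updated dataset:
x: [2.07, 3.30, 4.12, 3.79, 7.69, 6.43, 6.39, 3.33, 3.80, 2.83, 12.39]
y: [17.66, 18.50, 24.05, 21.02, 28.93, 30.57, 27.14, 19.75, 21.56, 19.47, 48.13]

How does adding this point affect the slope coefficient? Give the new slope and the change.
The slope changes from 2.3790 to 2.8901 (change of +0.5111, or +21.5%).

The new point has HIGH LEVERAGE: x = 12.39 is far from the original mean x̄ = 43.75/10 ≈ 4.38 (original range [2.07, 7.69]).

Step 1: Update the sums with the new point (n goes from 10 to 11)
Σx  = 43.75 + 12.39 = 56.14
Σy  = 228.65 + 48.13 = 276.78
Σx² = 221.3643 + 12.39² = 221.3643 + 153.5121 = 374.8764
Σxy = 1071.6150 + 12.39×48.13 = 1071.6150 + 596.3307 = 1667.9457

Step 2: Recompute the slope with b₁ = (nΣxy − ΣxΣy) / (nΣx² − (Σx)²)
Numerator   = 11×1667.9457 − 56.14×276.78 = 18347.4027 − 15538.4292 = 2808.9735
Denominator = 11×374.8764 − 56.14² = 4123.6404 − 3151.6996 = 971.9408
b₁(new) = 2808.9735 / 971.9408 = 2.8901

(Same formula on the original sums: (10×1071.6150 − 43.75×228.65) / (10×221.3643 − 43.75²) = 712.7125 / 299.5805 = 2.3790, matching the given fit.)

Step 3: Change in slope
Δβ₁ = 2.8901 − 2.3790 = +0.5111
Relative change = +0.5111 / 2.3790 × 100% = +21.5%
→ the slope increases when the point is added.

A high-leverage point only changes the slope if it is off the original line; here y = 48.13 is above the original trend, so the slope increases.
In practice: refit with and without it and report both if conclusions differ.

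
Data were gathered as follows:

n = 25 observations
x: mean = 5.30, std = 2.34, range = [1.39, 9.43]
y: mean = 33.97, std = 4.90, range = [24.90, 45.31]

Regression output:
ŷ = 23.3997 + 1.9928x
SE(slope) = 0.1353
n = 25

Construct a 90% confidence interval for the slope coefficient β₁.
The 90% CI for β₁ is (1.7609, 2.2247)

Confidence interval for the slope:

The 90% CI for β₁ is: β̂₁ ± t*(α/2, n-2) × SE(β̂₁)

Step 1: Find critical t-value
- Confidence level = 0.9
- Degrees of freedom = n - 2 = 25 - 2 = 23
- t*(α/2, 23) = 1.7139

Step 2: Calculate margin of error
Margin = 1.7139 × 0.1353 = 0.2319

Step 3: Construct interval
CI = 1.9928 ± 0.2319
CI = (1.7609, 2.2247)

Interpretation: each one-unit increase in x is associated with a change in mean y of between 1.7609 and 2.2247, with 90% confidence.
Since 0 is outside the interval, a two-sided test at α = 0.10 would reject H₀: β₁ = 0.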